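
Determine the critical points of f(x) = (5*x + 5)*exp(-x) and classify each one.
f'(x) = -5*x*exp(-x)

Solve f'(x) = 0:
  f'(x) = (-5*x)·exp(-x) and exp(-x) > 0 for every x, so f'(x) = 0 ⇔ -5*x = 0.
  -5*x = 0.
  ⇒ x = 0

f''(x) = 5*(x - 1)*exp(-x)
Second-derivative test at each critical point:
  f''(0) = -5 < 0 → local maximum

Critical points: x = 0 (local maximum)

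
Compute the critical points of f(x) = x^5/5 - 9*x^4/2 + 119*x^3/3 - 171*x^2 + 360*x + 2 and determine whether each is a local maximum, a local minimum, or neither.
f'(x) = x^4 - 18*x^3 + 119*x^2 - 342*x + 360

Solve f'(x) = 0:
  Factor: x^4 - 18*x^3 + 119*x^2 - 342*x + 360 = (x - 6)*(x - 5)*(x - 4)*(x - 3) = 0.
  ⇒ x = 3, 4, 5, 6

f''(x) = 4*x^3 - 54*x^2 + 238*x - 342
Second-derivative test at each critical point:
  f''(3) = -6 < 0 → local maximum
  f''(4) = 2 > 0 → local minimum
  f''(5) = -2 < 0 → local maximum
  f''(6) = 6 > 0 → local minimum

Critical points: x = 3 (local maximum); x = 4 (local minimum); x = 5 (local maximum); x = 6 (local minimum)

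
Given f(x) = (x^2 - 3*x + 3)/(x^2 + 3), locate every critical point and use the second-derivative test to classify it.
f'(x) = 3*(x^2 - 3)/(x^4 + 6*x^2 + 9)

Solve f'(x) = 0:
  f'(x) = 3*(x^2 - 3)/(x^2 + 3)^2; the denominator is positive wherever f is defined, so f'(x) = 0 ⇔ 3*x^2 - 9 = 0.
  Factor: 3*x^2 - 9 = 3*(x^2 - 3); x^2 - 3 = 0 has no rational roots; quadratic formula: x = (0 ± √12)/2.
  ⇒ x = -sqrt(3) ≈ -1.7321, sqrt(3) ≈ 1.7321

f''(x) = 6*x*(9 - x^2)/(x^6 + 9*x^4 + 27*x^2 + 27)
Second-derivative test at each critical point:
  f''(-1.7321) = -0.2887 < 0 → local maximum
  f''(1.7321) = 0.2887 > 0 → local minimum

Critical points: x = -sqrt(3) ≈ -1.7321 (local maximum); x = sqrt(3) ≈ 1.7321 (local minimum)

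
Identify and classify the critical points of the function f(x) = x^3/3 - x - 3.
f'(x) = x^2 - 1

Solve f'(x) = 0:
  Factor: x^2 - 1 = (x - 1)*(x + 1) = 0.
  ⇒ x = -1, 1

f''(x) = 2*x
Second-derivative test at each critical point:
  f''(-1) = -2 < 0 → local maximum
  f''(1) = 2 > 0 → local minimum

Critical points: x = -1 (local maximum); x = 1 (local minimum)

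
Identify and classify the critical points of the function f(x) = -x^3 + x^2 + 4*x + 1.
f'(x) = -3*x^2 + 2*x + 4

Solve f'(x) = 0:
  3*x^2 - 2*x - 4 = 0 has no rational roots; quadratic formula: x = (2 ± √52)/6.
  ⇒ x = 1/3 - sqrt(13)/3 ≈ -0.8685, 1/3 + sqrt(13)/3 ≈ 1.5352

f''(x) = 2 - 6*x
Second-derivative test at each critical point:
  f''(-0.8685) = 7.2111 > 0 → local minimum
  f''(1.5352) = -7.2111 < 0 → local maximum

Critical points: x = 1/3 - sqrt(13)/3 ≈ -0.8685 (local minimum); x = 1/3 + sqrt(13)/3 ≈ 1.5352 (local maximum)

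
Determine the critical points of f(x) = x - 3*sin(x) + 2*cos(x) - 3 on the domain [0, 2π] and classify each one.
f'(x) = -2*sin(x) - 3*cos(x) + 1

Solve f'(x) = 0 on [0, 2π]:
  f'(x) = 0 ⇔ -2*sin(x) - 3*cos(x) = -1. Write the left side as R·cos(x + φ) with R = √((-3)² + 2²) = sqrt(13), cos φ = -3*sqrt(13)/13, sin φ = 2*sqrt(13)/13; then cos(x + φ) = -sqrt(13)/13. Solve for x and keep the solutions lying in [0, 2π].
  ⇒ x = atan((2 + 6*sqrt(3))/(3 - 4*sqrt(3))) + pi ≈ 1.8778, atan((2 - 6*sqrt(3))/(3 + 4*sqrt(3))) + 2*pi ≈ 5.5814

f''(x) = 3*sin(x) - 2*cos(x)
Second-derivative test at each critical point:
  f''(1.8778) = 3.4641 > 0 → local minimum
  f''(5.5814) = -3.4641 < 0 → local maximum

Critical points: x = atan((2 + 6*sqrt(3))/(3 - 4*sqrt(3))) + pi ≈ 1.8778 (local minimum); x = atan((2 - 6*sqrt(3))/(3 + 4*sqrt(3))) + 2*pi ≈ 5.5814 (local maximum)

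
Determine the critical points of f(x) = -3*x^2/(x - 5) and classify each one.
f'(x) = 3*x*(10 - x)/(x - 5)^2

Solve f'(x) = 0:
  f'(x) = -3*x*(x - 10)/(x - 5)^2; the denominator is positive wherever f is defined, so f'(x) = 0 ⇔ -3*x^2 + 30*x = 0.
  Factor: -3*x^2 + 30*x = -3*x*(x - 10) = 0.
  ⇒ x = 0, 10

f''(x) = -150/(x^3 - 15*x^2 + 75*x - 125)
Second-derivative test at each critical point:
  f''(0) = 6/5 > 0 → local minimum
  f''(10) = -6/5 < 0 → local maximum

Critical points: x = 0 (local minimum); x = 10 (local maximum)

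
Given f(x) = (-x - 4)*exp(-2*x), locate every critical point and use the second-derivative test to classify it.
f'(x) = (2*x + 7)*exp(-2*x)

Solve f'(x) = 0:
  f'(x) = (2*x + 7)·exp(-2*x) and exp(-2*x) > 0 for every x, so f'(x) = 0 ⇔ 2*x + 7 = 0.
  2*x + 7 = 0.
  ⇒ x = -7/2

f''(x) = 4*(-x - 3)*exp(-2*x)
Second-derivative test at each critical point:
  f''(-7/2) = 2193.2663 > 0 → local minimum

Critical points: x = -7/2 (local minimum)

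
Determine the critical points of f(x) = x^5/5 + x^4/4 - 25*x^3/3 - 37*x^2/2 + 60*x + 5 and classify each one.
f'(x) = x^4 + x^3 - 25*x^2 - 37*x + 60

Solve f'(x) = 0:
  Factor: x^4 + x^3 - 25*x^2 - 37*x + 60 = (x - 5)*(x - 1)*(x + 3)*(x + 4) = 0.
  ⇒ x = -4, -3, 1, 5

f''(x) = 4*x^3 + 3*x^2 - 50*x - 37
Second-derivative test at each critical point:
  f''(-4) = -45 < 0 → local maximum
  f''(-3) = 32 > 0 → local minimum
  f''(1) = -80 < 0 → local maximum
  f''(5) = 288 > 0 → local minimum

Critical points: x = -4 (local maximum); x = -3 (local minimum); x = 1 (local maximum); x = 5 (local minimum)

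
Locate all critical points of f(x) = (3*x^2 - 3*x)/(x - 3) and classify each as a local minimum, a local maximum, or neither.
f'(x) = 3*(x^2 - 6*x + 3)/(x^2 - 6*x + 9)

Solve f'(x) = 0:
  f'(x) = 3*(x^2 - 6*x + 3)/(x - 3)^2; the denominator is positive wherever f is defined, so f'(x) = 0 ⇔ 3*x^2 - 18*x + 9 = 0.
  Factor: 3*x^2 - 18*x + 9 = 3*(x^2 - 6*x + 3); x^2 - 6*x + 3 = 0 has no rational roots; quadratic formula: x = (6 ± √24)/2.
  ⇒ x = 3 - sqrt(6) ≈ 0.5505, sqrt(6) + 3 ≈ 5.4495

f''(x) = 36/(x^3 - 9*x^2 + 27*x - 27)
Second-derivative test at each critical point:
  f''(0.5505) = -2.4495 < 0 → local maximum
  f''(5.4495) = 2.4495 > 0 → local minimum

Critical points: x = 3 - sqrt(6) ≈ 0.5505 (local maximum); x = sqrt(6) + 3 ≈ 5.4495 (local minimum)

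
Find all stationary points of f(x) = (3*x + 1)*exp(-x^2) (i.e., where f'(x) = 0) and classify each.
f'(x) = (-2*x*(3*x + 1) + 3)*exp(-x^2)

Solve f'(x) = 0:
  f'(x) = (-6*x^2 - 2*x + 3)·exp(-x^2) and exp(-x^2) > 0 for every x, so f'(x) = 0 ⇔ -6*x^2 - 2*x + 3 = 0.
  6*x^2 + 2*x - 3 = 0 has no rational roots; quadratic formula: x = (-2 ± √76)/12.
  ⇒ x = -sqrt(19)/6 - 1/6 ≈ -0.8931, -1/6 + sqrt(19)/6 ≈ 0.5598

f''(x) = 2*(2*x^2*(3*x + 1) - 9*x - 1)*exp(-x^2)
Second-derivative test at each critical point:
  f''(-0.8931) = 3.9261 > 0 → local minimum
  f''(0.5598) = -6.3724 < 0 → local maximum

Critical points: x = -sqrt(19)/6 - 1/6 ≈ -0.8931 (local minimum); x = -1/6 + sqrt(19)/6 ≈ 0.5598 (local maximum)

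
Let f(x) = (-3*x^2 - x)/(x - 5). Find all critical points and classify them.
f'(x) = (-3*x^2 + 30*x + 5)/(x^2 - 10*x + 25)

Solve f'(x) = 0:
  f'(x) = -(3*x^2 - 30*x - 5)/(x - 5)^2; the denominator is positive wherever f is defined, so f'(x) = 0 ⇔ -3*x^2 + 30*x + 5 = 0.
  3*x^2 - 30*x - 5 = 0 has no rational roots; quadratic formula: x = (30 ± √960)/6.
  ⇒ x = 5 - 4*sqrt(15)/3 ≈ -0.1640, 5 + 4*sqrt(15)/3 ≈ 10.1640

f''(x) = -160/(x^3 - 15*x^2 + 75*x - 125)
Second-derivative test at each critical point:
  f''(-0.1640) = 1.1619 > 0 → local minimum
  f''(10.1640) = -1.1619 < 0 → local maximum

Critical points: x = 5 - 4*sqrt(15)/3 ≈ -0.1640 (local minimum); x = 5 + 4*sqrt(15)/3 ≈ 10.1640 (local maximum)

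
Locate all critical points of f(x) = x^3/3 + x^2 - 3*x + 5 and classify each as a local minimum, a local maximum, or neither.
f'(x) = x^2 + 2*x - 3

Solve f'(x) = 0:
  Factor: x^2 + 2*x - 3 = (x - 1)*(x + 3) = 0.
  ⇒ x = -3, 1

f''(x) = 2*x + 2
Second-derivative test at each critical point:
  f''(-3) = -4 < 0 → local maximum
  f''(1) = 4 > 0 → local minimum

Critical points: x = -3 (local maximum); x = 1 (local minimum)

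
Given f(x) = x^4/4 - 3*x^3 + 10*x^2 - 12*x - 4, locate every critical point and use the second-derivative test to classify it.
f'(x) = x^3 - 9*x^2 + 20*x - 12

Solve f'(x) = 0:
  Factor: x^3 - 9*x^2 + 20*x - 12 = (x - 6)*(x - 2)*(x - 1) = 0.
  ⇒ x = 1, 2, 6

f''(x) = 3*x^2 - 18*x + 20
Second-derivative test at each critical point:
  f''(1) = 5 > 0 → local minimum
  f''(2) = -4 < 0 → local maximum
  f''(6) = 20 > 0 → local minimum

Critical points: x = 1 (local minimum); x = 2 (local maximum); x = 6 (local minimum)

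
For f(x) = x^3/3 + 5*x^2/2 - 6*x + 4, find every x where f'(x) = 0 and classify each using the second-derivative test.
f'(x) = x^2 + 5*x - 6

Solve f'(x) = 0:
  Factor: x^2 + 5*x - 6 = (x - 1)*(x + 6) = 0.
  ⇒ x = -6, 1

f''(x) = 2*x + 5
Second-derivative test at each critical point:
  f''(-6) = -7 < 0 → local maximum
  f''(1) = 7 > 0 → local minimum

Critical points: x = -6 (local maximum); x = 1 (local minimum)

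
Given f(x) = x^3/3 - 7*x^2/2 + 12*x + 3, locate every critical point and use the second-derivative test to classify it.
f'(x) = x^2 - 7*x + 12

Solve f'(x) = 0:
  Factor: x^2 - 7*x + 12 = (x - 4)*(x - 3) = 0.
  ⇒ x = 3, 4

f''(x) = 2*x - 7
Second-derivative test at each critical point:
  f''(3) = -1 < 0 → local maximum
  f''(4) = 1 > 0 → local minimum

Critical points: x = 3 (local maximum); x = 4 (local minimum)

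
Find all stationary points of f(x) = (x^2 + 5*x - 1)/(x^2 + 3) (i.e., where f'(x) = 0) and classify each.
f'(x) = (-5*x^2 + 8*x + 15)/(x^4 + 6*x^2 + 9)

Solve f'(x) = 0:
  f'(x) = -(5*x^2 - 8*x - 15)/(x^2 + 3)^2; the denominator is positive wherever f is defined, so f'(x) = 0 ⇔ -5*x^2 + 8*x + 15 = 0.
  5*x^2 - 8*x - 15 = 0 has no rational roots; quadratic formula: x = (8 ± √364)/10.
  ⇒ x = 4/5 - sqrt(91)/5 ≈ -1.1079, 4/5 + sqrt(91)/5 ≈ 2.7079

f''(x) = 2*(5*x^3 - 12*x^2 - 45*x + 12)/(x^6 + 9*x^4 + 27*x^2 + 27)
Second-derivative test at each critical point:
  f''(-1.1079) = 1.0676 > 0 → local minimum
  f''(2.7079) = -0.1787 < 0 → local maximum

Critical points: x = 4/5 - sqrt(91)/5 ≈ -1.1079 (local minimum); x = 4/5 + sqrt(91)/5 ≈ 2.7079 (local maximum)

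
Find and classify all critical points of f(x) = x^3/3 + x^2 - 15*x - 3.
f'(x) = x^2 + 2*x - 15

Solve f'(x) = 0:
  Factor: x^2 + 2*x - 15 = (x - 3)*(x + 5) = 0.
  ⇒ x = -5, 3

f''(x) = 2*x + 2
Second-derivative test at each critical point:
  f''(-5) = -8 < 0 → local maximum
  f''(3) = 8 > 0 → local minimum

Critical points: x = -5 (local maximum); x = 3 (local minimum)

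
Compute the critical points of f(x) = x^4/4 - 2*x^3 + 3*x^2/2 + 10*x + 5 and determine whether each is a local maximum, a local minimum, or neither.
f'(x) = x^3 - 6*x^2 + 3*x + 10

Solve f'(x) = 0:
  Factor: x^3 - 6*x^2 + 3*x + 10 = (x - 5)*(x - 2)*(x + 1) = 0.
  ⇒ x = -1, 2, 5

f''(x) = 3*x^2 - 12*x + 3
Second-derivative test at each critical point:
  f''(-1) = 18 > 0 → local minimum
  f''(2) = -9 < 0 → local maximum
  f''(5) = 18 > 0 → local minimum

Critical points: x = -1 (local minimum); x = 2 (local maximum); x = 5 (local minimum)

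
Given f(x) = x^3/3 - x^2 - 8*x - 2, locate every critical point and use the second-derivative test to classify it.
f'(x) = x^2 - 2*x - 8

Solve f'(x) = 0:
  Factor: x^2 - 2*x - 8 = (x - 4)*(x + 2) = 0.
  ⇒ x = -2, 4

f''(x) = 2*x - 2
Second-derivative test at each critical point:
  f''(-2) = -6 < 0 → local maximum
  f''(4) = 6 > 0 → local minimum

Critical points: x = -2 (local maximum); x = 4 (local minimum)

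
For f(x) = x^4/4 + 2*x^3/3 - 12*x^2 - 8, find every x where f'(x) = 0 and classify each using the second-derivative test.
f'(x) = x*(x^2 + 2*x - 24)

Solve f'(x) = 0:
  Factor: x^3 + 2*x^2 - 24*x = x*(x - 4)*(x + 6) = 0.
  ⇒ x = -6, 0, 4

f''(x) = 3*x^2 + 4*x - 24
Second-derivative test at each critical point:
  f''(-6) = 60 > 0 → local minimum
  f''(0) = -24 < 0 → local maximum
  f''(4) = 40 > 0 → local minimum

Critical points: x = -6 (local minimum); x = 0 (local maximum); x = 4 (local minimum)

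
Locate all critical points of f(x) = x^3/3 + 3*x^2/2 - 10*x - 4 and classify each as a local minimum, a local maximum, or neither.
f'(x) = x^2 + 3*x - 10

Solve f'(x) = 0:
  Factor: x^2 + 3*x - 10 = (x - 2)*(x + 5) = 0.
  ⇒ x = -5, 2

f''(x) = 2*x + 3
Second-derivative test at each critical point:
  f''(-5) = -7 < 0 → local maximum
  f''(2) = 7 > 0 → local minimum

Critical points: x = -5 (local maximum); x = 2 (local minimum)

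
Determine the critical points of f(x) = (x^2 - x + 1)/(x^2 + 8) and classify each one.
f'(x) = (x^2 + 14*x - 8)/(x^4 + 16*x^2 + 64)

Solve f'(x) = 0:
  f'(x) = (x^2 + 14*x - 8)/(x^2 + 8)^2; the denominator is positive wherever f is defined, so f'(x) = 0 ⇔ x^2 + 14*x - 8 = 0.
  x^2 + 14*x - 8 = 0 has no rational roots; quadratic formula: x = (-14 ± √228)/2.
  ⇒ x = -sqrt(57) - 7 ≈ -14.5498, -7 + sqrt(57) ≈ 0.5498

f''(x) = 2*(-x^3 - 21*x^2 + 24*x + 56)/(x^6 + 24*x^4 + 192*x^2 + 512)
Second-derivative test at each critical point:
  f''(-14.5498) = -3.128e-04 < 0 → local maximum
  f''(0.5498) = 0.2191 > 0 → local minimum

Critical points: x = -sqrt(57) - 7 ≈ -14.5498 (local maximum); x = -7 + sqrt(57) ≈ 0.5498 (local minimum)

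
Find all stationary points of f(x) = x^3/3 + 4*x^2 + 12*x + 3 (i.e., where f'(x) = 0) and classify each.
f'(x) = x^2 + 8*x + 12

Solve f'(x) = 0:
  Factor: x^2 + 8*x + 12 = (x + 2)*(x + 6) = 0.
  ⇒ x = -6, -2

f''(x) = 2*x + 8
Second-derivative test at each critical point:
  f''(-6) = -4 < 0 → local maximum
  f''(-2) = 4 > 0 → local minimum

Critical points: x = -6 (local maximum); x = -2 (local minimum)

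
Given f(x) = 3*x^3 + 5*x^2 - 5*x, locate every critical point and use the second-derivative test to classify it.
f'(x) = 9*x^2 + 10*x - 5

Solve f'(x) = 0:
  9*x^2 + 10*x - 5 = 0 has no rational roots; quadratic formula: x = (-10 ± √280)/18.
  ⇒ x = -sqrt(70)/9 - 5/9 ≈ -1.4852, -5/9 + sqrt(70)/9 ≈ 0.3741

f''(x) = 18*x + 10
Second-derivative test at each critical point:
  f''(-1.4852) = -16.7332 < 0 → local maximum
  f''(0.3741) = 16.7332 > 0 → local minimum

Critical points: x = -sqrt(70)/9 - 5/9 ≈ -1.4852 (local maximum); x = -5/9 + sqrt(70)/9 ≈ 0.3741 (local minimum)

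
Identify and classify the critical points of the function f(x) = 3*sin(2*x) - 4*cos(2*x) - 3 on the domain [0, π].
f'(x) = 8*sin(2*x) + 6*cos(2*x)

Solve f'(x) = 0 on [0, π]:
  f'(x) = 0 ⇔ 3*cos(2*x) = -4*sin(2*x) ⇔ tan(2*x) = -3/4, i.e. 2*x = arctan(-3/4) + nπ; keep the solutions lying in [0, π].
  ⇒ x = -atan(3/4)/2 + pi/2 ≈ 1.2490, pi - atan(3/4)/2 ≈ 2.8198

f''(x) = -12*sin(2*x) + 16*cos(2*x)
Second-derivative test at each critical point:
  f''(1.2490) = -20 < 0 → local maximum
  f''(2.8198) = 20 > 0 → local minimum

Critical points: x = -atan(3/4)/2 + pi/2 ≈ 1.2490 (local maximum); x = pi - atan(3/4)/2 ≈ 2.8198 (local minimum)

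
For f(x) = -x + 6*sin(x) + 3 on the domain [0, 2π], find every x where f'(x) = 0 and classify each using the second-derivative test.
f'(x) = 6*cos(x) - 1

Solve f'(x) = 0 on [0, 2π]:
  f'(x) = 0 ⇔ cos(x) = 1/6, i.e. x = ±arccos(1/6) + 2nπ; keep the solutions lying in [0, 2π].
  ⇒ x = acos(1/6) ≈ 1.4033, -acos(1/6) + 2*pi ≈ 4.8798

f''(x) = -6*sin(x)
Second-derivative test at each critical point:
  f''(1.4033) = -5.9161 < 0 → local maximum
  f''(4.8798) = 5.9161 > 0 → local minimum

Critical points: x = acos(1/6) ≈ 1.4033 (local maximum); x = -acos(1/6) + 2*pi ≈ 4.8798 (local minimum)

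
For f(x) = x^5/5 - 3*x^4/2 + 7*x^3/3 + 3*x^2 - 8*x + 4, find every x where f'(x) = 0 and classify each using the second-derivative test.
f'(x) = x^4 - 6*x^3 + 7*x^2 + 6*x - 8

Solve f'(x) = 0:
  Factor: x^4 - 6*x^3 + 7*x^2 + 6*x - 8 = (x - 4)*(x - 2)*(x - 1)*(x + 1) = 0.
  ⇒ x = -1, 1, 2, 4

f''(x) = 4*x^3 - 18*x^2 + 14*x + 6
Second-derivative test at each critical point:
  f''(-1) = -30 < 0 → local maximum
  f''(1) = 6 > 0 → local minimum
  f''(2) = -6 < 0 → local maximum
  f''(4) = 30 > 0 → local minimum

Critical points: x = -1 (local maximum); x = 1 (local minimum); x = 2 (local maximum); x = 4 (local minimum)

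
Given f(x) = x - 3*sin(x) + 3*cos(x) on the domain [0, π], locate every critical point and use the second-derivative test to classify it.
f'(x) = -3*sqrt(2)*sin(x + pi/4) + 1

Solve f'(x) = 0 on [0, π]:
  f'(x) = 0 ⇔ -3*sin(x) - 3*cos(x) = -1. Write the left side as R·cos(x + φ) with R = √((-3)² + 3²) = 3*sqrt(2), cos φ = -sqrt(2)/2, sin φ = sqrt(2)/2; then cos(x + φ) = -sqrt(2)/6. Solve for x and keep the solutions lying in [0, π].
  ⇒ x = atan((1 + sqrt(17))/(1 - sqrt(17))) + pi ≈ 2.1183

f''(x) = -3*sqrt(2)*cos(x + pi/4)
Second-derivative test at each critical point:
  f''(2.1183) = 4.1231 > 0 → local minimum

Critical points: x = atan((1 + sqrt(17))/(1 - sqrt(17))) + pi ≈ 2.1183 (local minimum)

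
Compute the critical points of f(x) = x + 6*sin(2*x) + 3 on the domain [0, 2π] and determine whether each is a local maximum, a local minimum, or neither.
f'(x) = 12*cos(2*x) + 1

Solve f'(x) = 0 on [0, 2π]:
  f'(x) = 0 ⇔ cos(2*x) = -1/12, i.e. 2*x = ±arccos(-1/12) + 2nπ; keep the solutions lying in [0, 2π].
  ⇒ x = acos(-1/12)/2 ≈ 0.8271, pi - acos(-1/12)/2 ≈ 2.3145, acos(-1/12)/2 + pi ≈ 3.9687, -acos(-1/12)/2 + 2*pi ≈ 5.4561

f''(x) = -24*sin(2*x)
Second-derivative test at each critical point:
  f''(0.8271) = -23.9165 < 0 → local maximum
  f''(2.3145) = 23.9165 > 0 → local minimum
  f''(3.9687) = -23.9165 < 0 → local maximum
  f''(5.4561) = 23.9165 > 0 → local minimum

Critical points: x = acos(-1/12)/2 ≈ 0.8271 (local maximum); x = pi - acos(-1/12)/2 ≈ 2.3145 (local minimum); x = acos(-1/12)/2 + pi ≈ 3.9687 (local maximum); x = -acos(-1/12)/2 + 2*pi ≈ 5.4561 (local minimum)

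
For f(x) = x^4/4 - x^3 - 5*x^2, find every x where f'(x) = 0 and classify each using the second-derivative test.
f'(x) = x*(x^2 - 3*x - 10)

Solve f'(x) = 0:
  Factor: x^3 - 3*x^2 - 10*x = x*(x - 5)*(x + 2) = 0.
  ⇒ x = -2, 0, 5

f''(x) = 3*x^2 - 6*x - 10
Second-derivative test at each critical point:
  f''(-2) = 14 > 0 → local minimum
  f''(0) = -10 < 0 → local maximum
  f''(5) = 35 > 0 → local minimum

Critical points: x = -2 (local minimum); x = 0 (local maximum); x = 5 (local minimum)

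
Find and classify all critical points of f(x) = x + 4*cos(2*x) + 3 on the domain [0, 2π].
f'(x) = 1 - 8*sin(2*x)

Solve f'(x) = 0 on [0, 2π]:
  f'(x) = 0 ⇔ sin(2*x) = 1/8, i.e. 2*x = arcsin(1/8) + 2nπ or 2*x = π − arcsin(1/8) + 2nπ; keep the solutions lying in [0, 2π].
  ⇒ x = asin(1/8)/2 ≈ 0.0627, -asin(1/8)/2 + pi/2 ≈ 1.5081, asin(1/8)/2 + pi ≈ 3.2043, -asin(1/8)/2 + 3*pi/2 ≈ 4.6497

f''(x) = -16*cos(2*x)
Second-derivative test at each critical point:
  f''(0.0627) = -15.8745 < 0 → local maximum
  f''(1.5081) = 15.8745 > 0 → local minimum
  f''(3.2043) = -15.8745 < 0 → local maximum
  f''(4.6497) = 15.8745 > 0 → local minimum

Critical points: x = asin(1/8)/2 ≈ 0.0627 (local maximum); x = -asin(1/8)/2 + pi/2 ≈ 1.5081 (local minimum); x = asin(1/8)/2 + pi ≈ 3.2043 (local maximum); x = -asin(1/8)/2 + 3*pi/2 ≈ 4.6497 (local minimum)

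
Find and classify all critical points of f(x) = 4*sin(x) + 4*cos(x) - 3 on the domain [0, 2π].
f'(x) = 4*sqrt(2)*cos(x + pi/4)

Solve f'(x) = 0 on [0, 2π]:
  f'(x) = 0 ⇔ 4*cos(x) = 4*sin(x) ⇔ tan(x) = 1, i.e. x = arctan(1) + nπ; keep the solutions lying in [0, 2π].
  ⇒ x = pi/4 ≈ 0.7854, 5*pi/4 ≈ 3.9270

f''(x) = -4*sqrt(2)*sin(x + pi/4)
Second-derivative test at each critical point:
  f''(0.7854) = -5.6569 < 0 → local maximum
  f''(3.9270) = 5.6569 > 0 → local minimum

Critical points: x = pi/4 ≈ 0.7854 (local maximum); x = 5*pi/4 ≈ 3.9270 (local minimum)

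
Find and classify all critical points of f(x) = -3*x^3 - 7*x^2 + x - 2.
f'(x) = -9*x^2 - 14*x + 1

Solve f'(x) = 0:
  9*x^2 + 14*x - 1 = 0 has no rational roots; quadratic formula: x = (-14 ± √232)/18.
  ⇒ x = -sqrt(58)/9 - 7/9 ≈ -1.6240, -7/9 + sqrt(58)/9 ≈ 0.0684

f''(x) = -18*x - 14
Second-derivative test at each critical point:
  f''(-1.6240) = 15.2315 > 0 → local minimum
  f''(0.0684) = -15.2315 < 0 → local maximum

Critical points: x = -sqrt(58)/9 - 7/9 ≈ -1.6240 (local minimum); x = -7/9 + sqrt(58)/9 ≈ 0.0684 (local maximum)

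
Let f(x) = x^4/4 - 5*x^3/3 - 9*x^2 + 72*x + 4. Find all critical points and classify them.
f'(x) = x^3 - 5*x^2 - 18*x + 72

Solve f'(x) = 0:
  Factor: x^3 - 5*x^2 - 18*x + 72 = (x - 6)*(x - 3)*(x + 4) = 0.
  ⇒ x = -4, 3, 6

f''(x) = 3*x^2 - 10*x - 18
Second-derivative test at each critical point:
  f''(-4) = 70 > 0 → local minimum
  f''(3) = -21 < 0 → local maximum
  f''(6) = 30 > 0 → local minimum

Critical points: x = -4 (local minimum); x = 3 (local maximum); x = 6 (local minimum)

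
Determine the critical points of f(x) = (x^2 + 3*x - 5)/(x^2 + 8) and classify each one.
f'(x) = (-3*x^2 + 26*x + 24)/(x^4 + 16*x^2 + 64)

Solve f'(x) = 0:
  f'(x) = -(3*x^2 - 26*x - 24)/(x^2 + 8)^2; the denominator is positive wherever f is defined, so f'(x) = 0 ⇔ -3*x^2 + 26*x + 24 = 0.
  3*x^2 - 26*x - 24 = 0 has no rational roots; quadratic formula: x = (26 ± √964)/6.
  ⇒ x = 13/3 - sqrt(241)/3 ≈ -0.8414, 13/3 + sqrt(241)/3 ≈ 9.5081

f''(x) = 2*(3*x^3 - 39*x^2 - 72*x + 104)/(x^6 + 24*x^4 + 192*x^2 + 512)
Second-derivative test at each critical point:
  f''(-0.8414) = 0.4095 > 0 → local minimum
  f''(9.5081) = -0.0032 < 0 → local maximum

Critical points: x = 13/3 - sqrt(241)/3 ≈ -0.8414 (local minimum); x = 13/3 + sqrt(241)/3 ≈ 9.5081 (local maximum)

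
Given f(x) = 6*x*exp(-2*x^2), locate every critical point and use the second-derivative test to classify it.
f'(x) = 6*(1 - 4*x^2)*exp(-2*x^2)

Solve f'(x) = 0:
  f'(x) = (6 - 24*x^2)·exp(-2*x^2) and exp(-2*x^2) > 0 for every x, so f'(x) = 0 ⇔ 6 - 24*x^2 = 0.
  Factor: 6 - 24*x^2 = -6*(2*x - 1)*(2*x + 1) = 0.
  ⇒ x = -1/2, 1/2

f''(x) = (96*x^3 - 72*x)*exp(-2*x^2)
Second-derivative test at each critical point:
  f''(-1/2) = 14.5567 > 0 → local minimum
  f''(1/2) = -14.5567 < 0 → local maximum

Critical points: x = -1/2 (local minimum); x = 1/2 (local maximum)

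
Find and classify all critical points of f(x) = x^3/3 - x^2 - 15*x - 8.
f'(x) = x^2 - 2*x - 15

Solve f'(x) = 0:
  Factor: x^2 - 2*x - 15 = (x - 5)*(x + 3) = 0.
  ⇒ x = -3, 5

f''(x) = 2*x - 2
Second-derivative test at each critical point:
  f''(-3) = -8 < 0 → local maximum
  f''(5) = 8 > 0 → local minimum

Critical points: x = -3 (local maximum); x = 5 (local minimum)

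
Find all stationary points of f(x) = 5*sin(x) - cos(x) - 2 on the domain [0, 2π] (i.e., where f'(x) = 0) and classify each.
f'(x) = sin(x) + 5*cos(x)

Solve f'(x) = 0 on [0, 2π]:
  f'(x) = 0 ⇔ 5*cos(x) = -sin(x) ⇔ tan(x) = -5, i.e. x = arctan(-5) + nπ; keep the solutions lying in [0, 2π].
  ⇒ x = pi - atan(5) ≈ 1.7682, -atan(5) + 2*pi ≈ 4.9098

f''(x) = -5*sin(x) + cos(x)
Second-derivative test at each critical point:
  f''(1.7682) = -5.0990 < 0 → local maximum
  f''(4.9098) = 5.0990 > 0 → local minimum

Critical points: x = pi - atan(5) ≈ 1.7682 (local maximum); x = -atan(5) + 2*pi ≈ 4.9098 (local minimum)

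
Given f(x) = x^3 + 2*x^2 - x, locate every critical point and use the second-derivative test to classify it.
f'(x) = 3*x^2 + 4*x - 1

Solve f'(x) = 0:
  3*x^2 + 4*x - 1 = 0 has no rational roots; quadratic formula: x = (-4 ± √28)/6.
  ⇒ x = -sqrt(7)/3 - 2/3 ≈ -1.5486, -2/3 + sqrt(7)/3 ≈ 0.2153

f''(x) = 6*x + 4
Second-derivative test at each critical point:
  f''(-1.5486) = -5.2915 < 0 → local maximum
  f''(0.2153) = 5.2915 > 0 → local minimum

Critical points: x = -sqrt(7)/3 - 2/3 ≈ -1.5486 (local maximum); x = -2/3 + sqrt(7)/3 ≈ 0.2153 (local minimum)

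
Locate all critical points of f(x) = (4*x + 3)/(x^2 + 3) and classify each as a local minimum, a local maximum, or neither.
f'(x) = 2*(-2*x^2 - 3*x + 6)/(x^4 + 6*x^2 + 9)

Solve f'(x) = 0:
  f'(x) = -2*(2*x^2 + 3*x - 6)/(x^2 + 3)^2; the denominator is positive wherever f is defined, so f'(x) = 0 ⇔ -4*x^2 - 6*x + 12 = 0.
  Factor: -4*x^2 - 6*x + 12 = -2*(2*x^2 + 3*x - 6); 2*x^2 + 3*x - 6 = 0 has no rational roots; quadratic formula: x = (-3 ± √57)/4.
  ⇒ x = -sqrt(57)/4 - 3/4 ≈ -2.6375, -3/4 + sqrt(57)/4 ≈ 1.1375

f''(x) = 2*(4*x^2*(4*x + 3) - 3*(4*x + 1)*(x^2 + 3))/(x^2 + 3)^3
Second-derivative test at each critical point:
  f''(-2.6375) = 0.1523 > 0 → local minimum
  f''(1.1375) = -0.8190 < 0 → local maximum

Critical points: x = -sqrt(57)/4 - 3/4 ≈ -2.6375 (local minimum); x = -3/4 + sqrt(57)/4 ≈ 1.1375 (local maximum)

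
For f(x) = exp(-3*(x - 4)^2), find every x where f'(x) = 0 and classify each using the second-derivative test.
f'(x) = 6*(4 - x)*exp(-3*(x - 4)^2)

Solve f'(x) = 0:
  f'(x) = (24 - 6*x)·exp(-3*(x - 4)^2) and exp(-3*(x - 4)^2) > 0 for every x, so f'(x) = 0 ⇔ 24 - 6*x = 0.
  Factor: 24 - 6*x = -6*(x - 4) = 0.
  ⇒ x = 4

f''(x) = 6*(6*(x - 4)^2 - 1)*exp(-3*(x - 4)^2)
Second-derivative test at each critical point:
  f''(4) = -6 < 0 → local maximum

Critical points: x = 4 (local maximum)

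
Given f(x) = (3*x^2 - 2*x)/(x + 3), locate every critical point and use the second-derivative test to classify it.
f'(x) = 3*(x^2 + 6*x - 2)/(x^2 + 6*x + 9)

Solve f'(x) = 0:
  f'(x) = 3*(x^2 + 6*x - 2)/(x + 3)^2; the denominator is positive wherever f is defined, so f'(x) = 0 ⇔ 3*x^2 + 18*x - 6 = 0.
  Factor: 3*x^2 + 18*x - 6 = 3*(x^2 + 6*x - 2); x^2 + 6*x - 2 = 0 has no rational roots; quadratic formula: x = (-6 ± √44)/2.
  ⇒ x = -sqrt(11) - 3 ≈ -6.3166, -3 + sqrt(11) ≈ 0.3166

f''(x) = 66/(x^3 + 9*x^2 + 27*x + 27)
Second-derivative test at each critical point:
  f''(-6.3166) = -1.8091 < 0 → local maximum
  f''(0.3166) = 1.8091 > 0 → local minimum

Critical points: x = -sqrt(11) - 3 ≈ -6.3166 (local maximum); x = -3 + sqrt(11) ≈ 0.3166 (local minimum)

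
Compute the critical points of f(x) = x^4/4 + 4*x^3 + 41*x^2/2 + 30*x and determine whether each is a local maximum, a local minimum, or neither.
f'(x) = x^3 + 12*x^2 + 41*x + 30

Solve f'(x) = 0:
  Factor: x^3 + 12*x^2 + 41*x + 30 = (x + 1)*(x + 5)*(x + 6) = 0.
  ⇒ x = -6, -5, -1

f''(x) = 3*x^2 + 24*x + 41
Second-derivative test at each critical point:
  f''(-6) = 5 > 0 → local minimum
  f''(-5) = -4 < 0 → local maximum
  f''(-1) = 20 > 0 → local minimum

Critical points: x = -6 (local minimum); x = -5 (local maximum); x = -1 (local minimum)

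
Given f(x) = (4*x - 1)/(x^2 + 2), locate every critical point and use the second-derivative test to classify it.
f'(x) = 2*(-2*x^2 + x + 4)/(x^4 + 4*x^2 + 4)

Solve f'(x) = 0:
  f'(x) = -2*(2*x^2 - x - 4)/(x^2 + 2)^2; the denominator is positive wherever f is defined, so f'(x) = 0 ⇔ -4*x^2 + 2*x + 8 = 0.
  Factor: -4*x^2 + 2*x + 8 = -2*(2*x^2 - x - 4); 2*x^2 - x - 4 = 0 has no rational roots; quadratic formula: x = (1 ± √33)/4.
  ⇒ x = 1/4 - sqrt(33)/4 ≈ -1.1861, 1/4 + sqrt(33)/4 ≈ 1.6861

f''(x) = 2*(4*x^2*(4*x - 1) + (1 - 12*x)*(x^2 + 2))/(x^2 + 2)^3
Second-derivative test at each critical point:
  f''(-1.1861) = 0.9898 > 0 → local minimum
  f''(1.6861) = -0.4898 < 0 → local maximum

Critical points: x = 1/4 - sqrt(33)/4 ≈ -1.1861 (local minimum); x = 1/4 + sqrt(33)/4 ≈ 1.6861 (local maximum)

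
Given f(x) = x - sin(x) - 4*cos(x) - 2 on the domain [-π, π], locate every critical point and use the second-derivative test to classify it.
f'(x) = 4*sin(x) - cos(x) + 1

Solve f'(x) = 0 on [-π, π]:
  f'(x) = 0 ⇔ 4*sin(x) - cos(x) = -1. Write the left side as R·cos(x + φ) with R = √((-1)² + (-4)²) = sqrt(17), cos φ = -sqrt(17)/17, sin φ = -4*sqrt(17)/17; then cos(x + φ) = -sqrt(17)/17. Solve for x and keep the solutions lying in [-π, π].
  ⇒ x = -pi + atan(8/15) ≈ -2.6516, 0

f''(x) = sin(x) + 4*cos(x)
Second-derivative test at each critical point:
  f''(-2.6516) = -4 < 0 → local maximum
  f''(0) = 4 > 0 → local minimum

Critical points: x = -pi + atan(8/15) ≈ -2.6516 (local maximum); x = 0 (local minimum)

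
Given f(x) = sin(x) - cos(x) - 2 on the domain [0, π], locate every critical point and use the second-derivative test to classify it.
f'(x) = sin(x) + cos(x)

Solve f'(x) = 0 on [0, π]:
  f'(x) = 0 ⇔ cos(x) = -sin(x) ⇔ tan(x) = -1, i.e. x = arctan(-1) + nπ; keep the solutions lying in [0, π].
  ⇒ x = 3*pi/4 ≈ 2.3562

f''(x) = -sin(x) + cos(x)
Second-derivative test at each critical point:
  f''(2.3562) = -1.4142 < 0 → local maximum

Critical points: x = 3*pi/4 ≈ 2.3562 (local maximum)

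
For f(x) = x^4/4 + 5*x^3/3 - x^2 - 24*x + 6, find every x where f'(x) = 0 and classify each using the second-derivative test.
f'(x) = x^3 + 5*x^2 - 2*x - 24

Solve f'(x) = 0:
  Factor: x^3 + 5*x^2 - 2*x - 24 = (x - 2)*(x + 3)*(x + 4) = 0.
  ⇒ x = -4, -3, 2

f''(x) = 3*x^2 + 10*x - 2
Second-derivative test at each critical point:
  f''(-4) = 6 > 0 → local minimum
  f''(-3) = -5 < 0 → local maximum
  f''(2) = 30 > 0 → local minimum

Critical points: x = -4 (local minimum); x = -3 (local maximum); x = 2 (local minimum)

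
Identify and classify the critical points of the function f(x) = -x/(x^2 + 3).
f'(x) = (x^2 - 3)/(x^2 + 3)^2

Solve f'(x) = 0:
  f'(x) = (x^2 - 3)/(x^2 + 3)^2; the denominator is positive wherever f is defined, so f'(x) = 0 ⇔ x^2 - 3 = 0.
  x^2 - 3 = 0 has no rational roots; quadratic formula: x = (0 ± √12)/2.
  ⇒ x = -sqrt(3) ≈ -1.7321, sqrt(3) ≈ 1.7321

f''(x) = 2*x*(9 - x^2)/(x^2 + 3)^3
Second-derivative test at each critical point:
  f''(-1.7321) = -0.0962 < 0 → local maximum
  f''(1.7321) = 0.0962 > 0 → local minimum

Critical points: x = -sqrt(3) ≈ -1.7321 (local maximum); x = sqrt(3) ≈ 1.7321 (local minimum)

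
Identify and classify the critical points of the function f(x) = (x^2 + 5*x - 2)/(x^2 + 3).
f'(x) = 5*(-x^2 + 2*x + 3)/(x^4 + 6*x^2 + 9)

Solve f'(x) = 0:
  f'(x) = -5*(x - 3)*(x + 1)/(x^2 + 3)^2; the denominator is positive wherever f is defined, so f'(x) = 0 ⇔ -5*x^2 + 10*x + 15 = 0.
  Factor: -5*x^2 + 10*x + 15 = -5*(x - 3)*(x + 1) = 0.
  ⇒ x = -1, 3

f''(x) = 10*(x^3 - 3*x^2 - 9*x + 3)/(x^6 + 9*x^4 + 27*x^2 + 27)
Second-derivative test at each critical point:
  f''(-1) = 5/4 > 0 → local minimum
  f''(3) = -5/36 < 0 → local maximum

Critical points: x = -1 (local minimum); x = 3 (local maximum)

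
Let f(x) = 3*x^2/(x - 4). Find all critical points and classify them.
f'(x) = 3*x*(x - 8)/(x^2 - 8*x + 16)

Solve f'(x) = 0:
  f'(x) = 3*x*(x - 8)/(x - 4)^2; the denominator is positive wherever f is defined, so f'(x) = 0 ⇔ 3*x^2 - 24*x = 0.
  Factor: 3*x^2 - 24*x = 3*x*(x - 8) = 0.
  ⇒ x = 0, 8

f''(x) = 96/(x^3 - 12*x^2 + 48*x - 64)
Second-derivative test at each critical point:
  f''(0) = -3/2 < 0 → local maximum
  f''(8) = 3/2 > 0 → local minimum

Critical points: x = 0 (local maximum); x = 8 (local minimum)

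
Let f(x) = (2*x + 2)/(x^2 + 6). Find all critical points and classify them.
f'(x) = 2*(x^2 - 2*x*(x + 1) + 6)/(x^2 + 6)^2

Solve f'(x) = 0:
  f'(x) = -2*(x^2 + 2*x - 6)/(x^2 + 6)^2; the denominator is positive wherever f is defined, so f'(x) = 0 ⇔ -2*x^2 - 4*x + 12 = 0.
  Factor: -2*x^2 - 4*x + 12 = -2*(x^2 + 2*x - 6); x^2 + 2*x - 6 = 0 has no rational roots; quadratic formula: x = (-2 ± √28)/2.
  ⇒ x = -sqrt(7) - 1 ≈ -3.6458, -1 + sqrt(7) ≈ 1.6458

f''(x) = 4*(4*x^2*(x + 1) - (3*x + 1)*(x^2 + 6))/(x^2 + 6)^3
Second-derivative test at each critical point:
  f''(-3.6458) = 0.0284 > 0 → local minimum
  f''(1.6458) = -0.1395 < 0 → local maximum

Critical points: x = -sqrt(7) - 1 ≈ -3.6458 (local minimum); x = -1 + sqrt(7) ≈ 1.6458 (local maximum)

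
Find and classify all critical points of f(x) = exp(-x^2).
f'(x) = -2*x*exp(-x^2)

Solve f'(x) = 0:
  f'(x) = (-2*x)·exp(-x^2) and exp(-x^2) > 0 for every x, so f'(x) = 0 ⇔ -2*x = 0.
  -2*x = 0.
  ⇒ x = 0

f''(x) = 2*(2*x^2 - 1)*exp(-x^2)
Second-derivative test at each critical point:
  f''(0) = -2 < 0 → local maximum

Critical points: x = 0 (local maximum)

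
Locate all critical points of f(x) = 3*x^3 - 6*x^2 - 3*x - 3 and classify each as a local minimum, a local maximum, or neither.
f'(x) = 9*x^2 - 12*x - 3

Solve f'(x) = 0:
  Factor: 9*x^2 - 12*x - 3 = 3*(3*x^2 - 4*x - 1); 3*x^2 - 4*x - 1 = 0 has no rational roots; quadratic formula: x = (4 ± √28)/6.
  ⇒ x = 2/3 - sqrt(7)/3 ≈ -0.2153, 2/3 + sqrt(7)/3 ≈ 1.5486

f''(x) = 18*x - 12
Second-derivative test at each critical point:
  f''(-0.2153) = -15.8745 < 0 → local maximum
  f''(1.5486) = 15.8745 > 0 → local minimum

Critical points: x = 2/3 - sqrt(7)/3 ≈ -0.2153 (local maximum); x = 2/3 + sqrt(7)/3 ≈ 1.5486 (local minimum)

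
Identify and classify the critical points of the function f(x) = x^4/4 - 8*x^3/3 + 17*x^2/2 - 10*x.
f'(x) = x^3 - 8*x^2 + 17*x - 10

Solve f'(x) = 0:
  Factor: x^3 - 8*x^2 + 17*x - 10 = (x - 5)*(x - 2)*(x - 1) = 0.
  ⇒ x = 1, 2, 5

f''(x) = 3*x^2 - 16*x + 17
Second-derivative test at each critical point:
  f''(1) = 4 > 0 → local minimum
  f''(2) = -3 < 0 → local maximum
  f''(5) = 12 > 0 → local minimum

Critical points: x = 1 (local minimum); x = 2 (local maximum); x = 5 (local minimum)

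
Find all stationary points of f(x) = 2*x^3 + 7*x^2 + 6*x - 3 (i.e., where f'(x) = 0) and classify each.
f'(x) = 6*x^2 + 14*x + 6

Solve f'(x) = 0:
  Factor: 6*x^2 + 14*x + 6 = 2*(3*x^2 + 7*x + 3); 3*x^2 + 7*x + 3 = 0 has no rational roots; quadratic formula: x = (-7 ± √13)/6.
  ⇒ x = -7/6 - sqrt(13)/6 ≈ -1.7676, -7/6 + sqrt(13)/6 ≈ -0.5657

f''(x) = 12*x + 14
Second-derivative test at each critical point:
  f''(-1.7676) = -7.2111 < 0 → local maximum
  f''(-0.5657) = 7.2111 > 0 → local minimum

Critical points: x = -7/6 - sqrt(13)/6 ≈ -1.7676 (local maximum); x = -7/6 + sqrt(13)/6 ≈ -0.5657 (local minimum)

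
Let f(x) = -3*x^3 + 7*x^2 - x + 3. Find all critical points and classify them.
f'(x) = -9*x^2 + 14*x - 1

Solve f'(x) = 0:
  9*x^2 - 14*x + 1 = 0 has no rational roots; quadratic formula: x = (14 ± √160)/18.
  ⇒ x = 7/9 - 2*sqrt(10)/9 ≈ 0.0750, 2*sqrt(10)/9 + 7/9 ≈ 1.4805

f''(x) = 14 - 18*x
Second-derivative test at each critical point:
  f''(0.0750) = 12.6491 > 0 → local minimum
  f''(1.4805) = -12.6491 < 0 → local maximum

Critical points: x = 7/9 - 2*sqrt(10)/9 ≈ 0.0750 (local minimum); x = 2*sqrt(10)/9 + 7/9 ≈ 1.4805 (local maximum)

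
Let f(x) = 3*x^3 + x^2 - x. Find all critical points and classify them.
f'(x) = 9*x^2 + 2*x - 1

Solve f'(x) = 0:
  9*x^2 + 2*x - 1 = 0 has no rational roots; quadratic formula: x = (-2 ± √40)/18.
  ⇒ x = -sqrt(10)/9 - 1/9 ≈ -0.4625, -1/9 + sqrt(10)/9 ≈ 0.2403

f''(x) = 18*x + 2
Second-derivative test at each critical point:
  f''(-0.4625) = -6.3246 < 0 → local maximum
  f''(0.2403) = 6.3246 > 0 → local minimum

Critical points: x = -sqrt(10)/9 - 1/9 ≈ -0.4625 (local maximum); x = -1/9 + sqrt(10)/9 ≈ 0.2403 (local minimum)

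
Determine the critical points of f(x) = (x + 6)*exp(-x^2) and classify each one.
f'(x) = (-2*x*(x + 6) + 1)*exp(-x^2)

Solve f'(x) = 0:
  f'(x) = (-2*x^2 - 12*x + 1)·exp(-x^2) and exp(-x^2) > 0 for every x, so f'(x) = 0 ⇔ -2*x^2 - 12*x + 1 = 0.
  2*x^2 + 12*x - 1 = 0 has no rational roots; quadratic formula: x = (-12 ± √152)/4.
  ⇒ x = -sqrt(38)/2 - 3 ≈ -6.0822, -3 + sqrt(38)/2 ≈ 0.0822

f''(x) = 2*(2*x^2*(x + 6) - 3*x - 6)*exp(-x^2)
Second-derivative test at each critical point:
  f''(-6.0822) = 1.059e-15 > 0 → local minimum
  f''(0.0822) = -12.2458 < 0 → local maximum

Critical points: x = -sqrt(38)/2 - 3 ≈ -6.0822 (local minimum); x = -3 + sqrt(38)/2 ≈ 0.0822 (local maximum)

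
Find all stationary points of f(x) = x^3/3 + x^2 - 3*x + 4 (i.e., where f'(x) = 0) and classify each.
f'(x) = x^2 + 2*x - 3

Solve f'(x) = 0:
  Factor: x^2 + 2*x - 3 = (x - 1)*(x + 3) = 0.
  ⇒ x = -3, 1

f''(x) = 2*x + 2
Second-derivative test at each critical point:
  f''(-3) = -4 < 0 → local maximum
  f''(1) = 4 > 0 → local minimum

Critical points: x = -3 (local maximum); x = 1 (local minimum)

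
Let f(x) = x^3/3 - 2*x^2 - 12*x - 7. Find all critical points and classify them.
f'(x) = x^2 - 4*x - 12

Solve f'(x) = 0:
  Factor: x^2 - 4*x - 12 = (x - 6)*(x + 2) = 0.
  ⇒ x = -2, 6

f''(x) = 2*x - 4
Second-derivative test at each critical point:
  f''(-2) = -8 < 0 → local maximum
  f''(6) = 8 > 0 → local minimum

Critical points: x = -2 (local maximum); x = 6 (local minimum)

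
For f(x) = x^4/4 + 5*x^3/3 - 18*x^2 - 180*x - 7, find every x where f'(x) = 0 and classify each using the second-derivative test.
f'(x) = x^3 + 5*x^2 - 36*x - 180

Solve f'(x) = 0:
  Factor: x^3 + 5*x^2 - 36*x - 180 = (x - 6)*(x + 5)*(x + 6) = 0.
  ⇒ x = -6, -5, 6

f''(x) = 3*x^2 + 10*x - 36
Second-derivative test at each critical point:
  f''(-6) = 12 > 0 → local minimum
  f''(-5) = -11 < 0 → local maximum
  f''(6) = 132 > 0 → local minimum

Critical points: x = -6 (local minimum); x = -5 (local maximum); x = 6 (local minimum)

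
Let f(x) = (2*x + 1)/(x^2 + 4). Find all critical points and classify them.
f'(x) = 2*(-x^2 - x + 4)/(x^4 + 8*x^2 + 16)

Solve f'(x) = 0:
  f'(x) = -2*(x^2 + x - 4)/(x^2 + 4)^2; the denominator is positive wherever f is defined, so f'(x) = 0 ⇔ -2*x^2 - 2*x + 8 = 0.
  Factor: -2*x^2 - 2*x + 8 = -2*(x^2 + x - 4); x^2 + x - 4 = 0 has no rational roots; quadratic formula: x = (-1 ± √17)/2.
  ⇒ x = -sqrt(17)/2 - 1/2 ≈ -2.5616, -1/2 + sqrt(17)/2 ≈ 1.5616

f''(x) = 2*(4*x^2*(2*x + 1) - (6*x + 1)*(x^2 + 4))/(x^2 + 4)^3
Second-derivative test at each critical point:
  f''(-2.5616) = 0.0739 > 0 → local minimum
  f''(1.5616) = -0.1989 < 0 → local maximum

Critical points: x = -sqrt(17)/2 - 1/2 ≈ -2.5616 (local minimum); x = -1/2 + sqrt(17)/2 ≈ 1.5616 (local maximum)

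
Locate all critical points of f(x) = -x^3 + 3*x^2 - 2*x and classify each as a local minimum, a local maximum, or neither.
f'(x) = -3*x^2 + 6*x - 2

Solve f'(x) = 0:
  3*x^2 - 6*x + 2 = 0 has no rational roots; quadratic formula: x = (6 ± √12)/6.
  ⇒ x = 1 - sqrt(3)/3 ≈ 0.4226, sqrt(3)/3 + 1 ≈ 1.5774

f''(x) = 6 - 6*x
Second-derivative test at each critical point:
  f''(0.4226) = 3.4641 > 0 → local minimum
  f''(1.5774) = -3.4641 < 0 → local maximum

Critical points: x = 1 - sqrt(3)/3 ≈ 0.4226 (local minimum); x = sqrt(3)/3 + 1 ≈ 1.5774 (local maximum)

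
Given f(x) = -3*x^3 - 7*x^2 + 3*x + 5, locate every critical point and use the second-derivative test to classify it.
f'(x) = -9*x^2 - 14*x + 3

Solve f'(x) = 0:
  9*x^2 + 14*x - 3 = 0 has no rational roots; quadratic formula: x = (-14 ± √304)/18.
  ⇒ x = -2*sqrt(19)/9 - 7/9 ≈ -1.7464, -7/9 + 2*sqrt(19)/9 ≈ 0.1909

f''(x) = -18*x - 14
Second-derivative test at each critical point:
  f''(-1.7464) = 17.4356 > 0 → local minimum
  f''(0.1909) = -17.4356 < 0 → local maximum

Critical points: x = -2*sqrt(19)/9 - 7/9 ≈ -1.7464 (local minimum); x = -7/9 + 2*sqrt(19)/9 ≈ 0.1909 (local maximum)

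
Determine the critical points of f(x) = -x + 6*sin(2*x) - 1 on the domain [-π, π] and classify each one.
f'(x) = 12*cos(2*x) - 1

Solve f'(x) = 0 on [-π, π]:
  f'(x) = 0 ⇔ cos(2*x) = 1/12, i.e. 2*x = ±arccos(1/12) + 2nπ; keep the solutions lying in [-π, π].
  ⇒ x = -pi + acos(1/12)/2 ≈ -2.3979, -acos(1/12)/2 ≈ -0.7437, acos(1/12)/2 ≈ 0.7437, pi - acos(1/12)/2 ≈ 2.3979

f''(x) = -24*sin(2*x)
Second-derivative test at each critical point:
  f''(-2.3979) = -23.9165 < 0 → local maximum
  f''(-0.7437) = 23.9165 > 0 → local minimum
  f''(0.7437) = -23.9165 < 0 → local maximum
  f''(2.3979) = 23.9165 > 0 → local minimum

Critical points: x = -pi + acos(1/12)/2 ≈ -2.3979 (local maximum); x = -acos(1/12)/2 ≈ -0.7437 (local minimum); x = acos(1/12)/2 ≈ 0.7437 (local maximum); x = pi - acos(1/12)/2 ≈ 2.3979 (local minimum)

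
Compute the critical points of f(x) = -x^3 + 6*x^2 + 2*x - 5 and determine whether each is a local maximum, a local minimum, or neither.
f'(x) = -3*x^2 + 12*x + 2

Solve f'(x) = 0:
  3*x^2 - 12*x - 2 = 0 has no rational roots; quadratic formula: x = (12 ± √168)/6.
  ⇒ x = 2 - sqrt(42)/3 ≈ -0.1602, 2 + sqrt(42)/3 ≈ 4.1602

f''(x) = 12 - 6*x
Second-derivative test at each critical point:
  f''(-0.1602) = 12.9615 > 0 → local minimum
  f''(4.1602) = -12.9615 < 0 → local maximum

Critical points: x = 2 - sqrt(42)/3 ≈ -0.1602 (local minimum); x = 2 + sqrt(42)/3 ≈ 4.1602 (local maximum)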